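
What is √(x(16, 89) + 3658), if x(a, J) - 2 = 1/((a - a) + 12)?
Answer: √131763/6 ≈ 60.499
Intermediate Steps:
x(a, J) = 25/12 (x(a, J) = 2 + 1/((a - a) + 12) = 2 + 1/(0 + 12) = 2 + 1/12 = 25/12)
√(x(16, 89) + 3658) = √(25/12 + 3658) = √(43921/12) = √131763/6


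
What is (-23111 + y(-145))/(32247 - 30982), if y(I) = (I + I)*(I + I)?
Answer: 60989/1265 ≈ 48.213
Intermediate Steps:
y(I) = 4*I² (y(I) = (2*I)*(2*I) = 4*I²)
(-23111 + y(-145))/(32247 - 30982) = (-23111 + 4*(-145)²)/(32247 - 30982) = (-23111 + 4*21025)/1265 = (-23111 + 84100)*(1/1265) = 60989*(1/1265) = 60989/1265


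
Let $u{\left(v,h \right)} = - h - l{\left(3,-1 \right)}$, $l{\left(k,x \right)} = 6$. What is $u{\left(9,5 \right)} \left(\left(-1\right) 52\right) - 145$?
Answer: $427$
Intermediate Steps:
$u{\left(v,h \right)} = -6 - h$ ($u{\left(v,h \right)} = - h - 6 = -6 - h$)
$u{\left(9,5 \right)} \left(\left(-1\right) 52\right) - 145 = \left(-6 - 5\right) \left(\left(-1\right) 52\right) - 145 = \left(-6 - 5\right) \left(-52\right) - 145 = \left(-11\right) \left(-52\right) - 145 = 572 - 145 = 427$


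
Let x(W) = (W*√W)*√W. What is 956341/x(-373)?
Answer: 956341/139129 ≈ 6.8738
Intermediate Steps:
x(W) = W² (x(W) = W^(3/2)*√W = W²)
956341/x(-373) = 956341/((-373)²) = 956341/139129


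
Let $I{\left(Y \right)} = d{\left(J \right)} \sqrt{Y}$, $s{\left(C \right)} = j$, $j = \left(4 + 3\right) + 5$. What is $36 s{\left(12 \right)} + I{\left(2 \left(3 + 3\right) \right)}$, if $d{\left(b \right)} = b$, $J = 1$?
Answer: $432 + 2 \sqrt{3} \approx 435.46$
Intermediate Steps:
$j = 12$ ($j = 7 + 5 = 12$)
$s{\left(C \right)} = 12$
$I{\left(Y \right)} = \sqrt{Y}$ ($I{\left(Y \right)} = 1 \sqrt{Y} = \sqrt{Y}$)
$36 s{\left(12 \right)} + I{\left(2 \left(3 + 3\right) \right)} = 36 \cdot 12 + \sqrt{2 \left(3 + 3\right)} = 432 + \sqrt{2 \cdot 6} = 432 + \sqrt{12} = 432 + 2 \sqrt{3}$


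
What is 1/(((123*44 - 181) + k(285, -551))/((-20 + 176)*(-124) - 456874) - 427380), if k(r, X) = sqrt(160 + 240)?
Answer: -476218/203526054091 ≈ -2.3398e-6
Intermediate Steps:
k(r, X) = 20 (k(r, X) = sqrt(400) = 20)
1/(((123*44 - 181) + k(285, -551))/((-20 + 176)*(-124) - 456874) - 427380) = 1/(((123*44 - 181) + 20)/((-20 + 176)*(-124) - 456874) - 427380) = 1/(((5412 - 181) + 20)/(156*(-124) - 456874) - 427380) = 1/((5231 + 20)/(-19344 - 456874) - 427380) = 1/(5251/(-476218) - 427380) = 1/(5251*(-1/476218) - 427380) = 1/(-5251/476218 - 427380) = 1/(-203526054091/476218) = -476218/203526054091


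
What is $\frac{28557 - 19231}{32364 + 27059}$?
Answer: $\frac{9326}{59423} \approx 0.15694$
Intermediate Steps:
$\frac{28557 - 19231}{32364 + 27059} = \frac{9326}{59423}$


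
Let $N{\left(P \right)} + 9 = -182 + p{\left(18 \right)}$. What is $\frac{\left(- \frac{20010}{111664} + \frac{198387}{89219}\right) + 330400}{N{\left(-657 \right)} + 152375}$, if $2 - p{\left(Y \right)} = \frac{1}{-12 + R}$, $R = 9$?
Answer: $\frac{4937470537290267}{2274246027689272} \approx 2.171$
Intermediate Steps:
$p{\left(Y \right)} = \frac{7}{3}$ ($p{\left(Y \right)} = 2 - \frac{1}{-12 + 9} = 2 - \frac{1}{-3} = 2 - - \frac{1}{3} = 2 + \frac{1}{3} = \frac{7}{3}$)
$N{\left(P \right)} = - \frac{566}{3}$ ($N{\left(P \right)} = -9 + \left(-182 + \frac{7}{3}\right) = -9 - \frac{539}{3} = - \frac{566}{3}$)
$\frac{\left(- \frac{20010}{111664} + \frac{198387}{89219}\right) + 330400}{N{\left(-657 \right)} + 152375} = \frac{\left(- \frac{20010}{111664} + \frac{198387}{89219}\right) + 330400}{- \frac{566}{3} + 152375} = \frac{\left(\left(-20010\right) \frac{1}{111664} + 198387 \cdot \frac{1}{89219}\right) + 330400}{\frac{456559}{3}} = \left(\left(- \frac{10005}{55832} + \frac{198387}{89219}\right) + 330400\right) \frac{3}{456559} = \left(\frac{10183706889}{4981275208} + 330400\right) \frac{3}{456559} = \frac{1645823512430089}{4981275208} \cdot \frac{3}{456559} = \frac{4937470537290267}{2274246027689272}$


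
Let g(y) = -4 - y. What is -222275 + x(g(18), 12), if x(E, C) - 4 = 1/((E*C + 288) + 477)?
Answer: -111357770/501 ≈ -2.2227e+5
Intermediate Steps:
x(E, C) = 4 + 1/(765 + C*E) (x(E, C) = 4 + 1/((E*C + 288) + 477) = 4 + 1/((C*E + 288) + 477) = 4 + 1/((288 + C*E) + 477) = 4 + 1/(765 + C*E))
-222275 + x(g(18), 12) = -222275 + (3061 + 4*12*(-4 - 1*18))/(765 + 12*(-4 - 1*18)) = -222275 + (3061 + 4*12*(-4 - 18))/(765 + 12*(-4 - 18)) = -222275 + (3061 + 4*12*(-22))/(765 + 12*(-22)) = -222275 + (3061 - 1056)/(765 - 264) = -222275 + 2005/501 = -111357770/501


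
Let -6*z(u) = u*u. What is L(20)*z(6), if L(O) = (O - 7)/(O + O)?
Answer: -39/20 ≈ -1.9500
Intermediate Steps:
L(O) = (-7 + O)/(2*O) (L(O) = (-7 + O)/((2*O)) = (-7 + O)*(1/(2*O)) = (-7 + O)/(2*O))
z(u) = -u²/6 (z(u) = -u*u/6 = -u²/6)
L(20)*z(6) = ((½)*(-7 + 20)/20)*(-⅙*6²) = ((½)*(1/20)*13)*(-⅙*36) = (13/40)*(-6) = -39/20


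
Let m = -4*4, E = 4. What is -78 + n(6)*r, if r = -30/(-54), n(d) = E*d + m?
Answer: -662/9 ≈ -73.556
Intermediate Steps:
m = -16
n(d) = -16 + 4*d (n(d) = 4*d - 16 = -16 + 4*d)
r = 5/9 (r = -30*(-1/54) = 5/9 ≈ 0.55556)
-78 + n(6)*r = -78 + (-16 + 4*6)*(5/9) = -78 + (-16 + 24)*(5/9) = -78 + 8*(5/9) = -78 + 40/9 = -662/9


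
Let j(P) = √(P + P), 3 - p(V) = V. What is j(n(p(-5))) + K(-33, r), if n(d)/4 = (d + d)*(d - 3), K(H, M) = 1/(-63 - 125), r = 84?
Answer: -1/188 + 8*√10 ≈ 25.293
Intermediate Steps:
K(H, M) = -1/188 (K(H, M) = 1/(-188) = -1/188)
p(V) = 3 - V
n(d) = 8*d*(-3 + d) (n(d) = 4*((d + d)*(d - 3)) = 4*((2*d)*(-3 + d)) = 4*(2*d*(-3 + d)) = 8*d*(-3 + d))
j(P) = √2*√P (j(P) = √(2*P) = √2*√P)
j(n(p(-5))) + K(-33, r) = √2*√(8*(3 - 1*(-5))*(-3 + (3 - 1*(-5)))) - 1/188 = √2*√(8*(3 + 5)*(-3 + (3 + 5))) - 1/188 = √2*√(8*8*(-3 + 8)) - 1/188 = √2*√(8*8*5) - 1/188 = √2*√320 - 1/188 = √2*(8*√5) - 1/188 = 8*√10 - 1/188 = -1/188 + 8*√10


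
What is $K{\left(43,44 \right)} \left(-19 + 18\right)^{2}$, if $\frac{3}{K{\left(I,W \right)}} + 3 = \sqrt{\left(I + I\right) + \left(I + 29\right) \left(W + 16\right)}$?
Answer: $\frac{9}{4397} + \frac{3 \sqrt{4406}}{4397} \approx 0.047335$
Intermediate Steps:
$K{\left(I,W \right)} = \frac{3}{-3 + \sqrt{2 I + \left(16 + W\right) \left(29 + I\right)}}$ ($K{\left(I,W \right)} = \frac{3}{-3 + \sqrt{\left(I + I\right) + \left(I + 29\right) \left(W + 16\right)}} = \frac{3}{-3 + \sqrt{2 I + \left(29 + I\right) \left(16 + W\right)}} = \frac{3}{-3 + \sqrt{2 I + \left(16 + W\right) \left(29 + I\right)}}$)
$K{\left(43,44 \right)} \left(-19 + 18\right)^{2} = \frac{3}{-3 + \sqrt{464 + 18 \cdot 43 + 29 \cdot 44 + 43 \cdot 44}} \left(-19 + 18\right)^{2} = \frac{3}{-3 + \sqrt{464 + 774 + 1276 + 1892}} \left(-1\right)^{2} = \frac{3}{-3 + \sqrt{4406}} \cdot 1 = \frac{3}{-3 + \sqrt{4406}}$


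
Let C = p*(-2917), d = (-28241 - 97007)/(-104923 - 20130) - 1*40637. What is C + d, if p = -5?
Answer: -3257755508/125053 ≈ -26051.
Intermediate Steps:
d = -5081653513/125053 (d = -125248/(-125053) - 40637 = -125248*(-1/125053) - 40637 = 125248/125053 - 40637 = -5081653513/125053 ≈ -40636.)
C = 14585 (C = -5*(-2917) = 14585)
C + d = 14585 - 5081653513/125053 = -3257755508/125053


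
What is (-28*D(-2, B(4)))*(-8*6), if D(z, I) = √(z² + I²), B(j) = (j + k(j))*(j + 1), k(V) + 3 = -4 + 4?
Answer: 1344*√29 ≈ 7237.7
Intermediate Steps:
k(V) = -3 (k(V) = -3 + (-4 + 4) = -3 + 0 = -3)
B(j) = (1 + j)*(-3 + j) (B(j) = (j - 3)*(j + 1) = (-3 + j)*(1 + j) = (1 + j)*(-3 + j))
D(z, I) = √(I² + z²)
(-28*D(-2, B(4)))*(-8*6) = (-28*√((-3 + 4² - 2*4)² + (-2)²))*(-8*6) = -28*√((-3 + 16 - 8)² + 4)*(-48) = -28*√(5² + 4)*(-48) = -28*√(25 + 4)*(-48) = -28*√29*(-48) = 1344*√29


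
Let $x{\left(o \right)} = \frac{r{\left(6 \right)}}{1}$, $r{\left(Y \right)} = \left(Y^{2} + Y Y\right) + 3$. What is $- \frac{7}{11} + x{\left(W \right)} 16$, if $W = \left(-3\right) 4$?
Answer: $\frac{13193}{11} \approx 1199.4$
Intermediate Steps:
$W = -12$
$r{\left(Y \right)} = 3 + 2 Y^{2}$ ($r{\left(Y \right)} = \left(Y^{2} + Y^{2}\right) + 3 = 2 Y^{2} + 3 = 3 + 2 Y^{2}$)
$x{\left(o \right)} = 75$ ($x{\left(o \right)} = \frac{3 + 2 \cdot 6^{2}}{1} = \left(3 + 2 \cdot 36\right) 1 = \left(3 + 72\right) 1 = 75 \cdot 1 = 75$)
$- \frac{7}{11} + x{\left(W \right)} 16 = - \frac{7}{11} + 75 \cdot 16 = \left(-7\right) \frac{1}{11} + 1200 = - \frac{7}{11} + 1200 = \frac{13193}{11}$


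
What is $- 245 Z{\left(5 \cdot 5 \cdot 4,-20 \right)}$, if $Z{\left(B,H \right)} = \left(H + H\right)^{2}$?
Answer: $-392000$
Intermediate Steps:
$Z{\left(B,H \right)} = 4 H^{2}$ ($Z{\left(B,H \right)} = \left(2 H\right)^{2} = 4 H^{2}$)
$- 245 Z{\left(5 \cdot 5 \cdot 4,-20 \right)} = - 245 \cdot 4 \left(-20\right)^{2} = - 245 \cdot 4 \cdot 400 = \left(-245\right) 1600 = -392000$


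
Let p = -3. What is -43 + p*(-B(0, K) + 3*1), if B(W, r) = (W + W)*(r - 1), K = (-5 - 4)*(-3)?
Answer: -52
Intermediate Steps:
K = 27 (K = -9*(-3) = 27)
B(W, r) = 2*W*(-1 + r) (B(W, r) = (2*W)*(-1 + r) = 2*W*(-1 + r))
-43 + p*(-B(0, K) + 3*1) = -43 - 3*(-2*0*(-1 + 27) + 3*1) = -43 - 3*(-2*0*26 + 3) = -43 - 3*(-1*0 + 3) = -43 - 3*(0 + 3) = -43 - 3*3 = -43 - 9 = -52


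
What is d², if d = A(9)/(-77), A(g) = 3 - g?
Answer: 36/5929 ≈ 0.0060719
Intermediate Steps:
d = 6/77 (d = (3 - 1*9)/(-77) = (3 - 9)*(-1/77) = -6*(-1/77) = 6/77 ≈ 0.077922)
d² = (6/77)² = 36/5929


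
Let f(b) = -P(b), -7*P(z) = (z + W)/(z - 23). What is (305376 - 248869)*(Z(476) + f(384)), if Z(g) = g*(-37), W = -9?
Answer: -2514852454543/2527 ≈ -9.9519e+8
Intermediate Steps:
P(z) = -(-9 + z)/(7*(-23 + z)) (P(z) = -(z - 9)/(7*(z - 23)) = -(-9 + z)/(7*(-23 + z)))
Z(g) = -37*g
f(b) = -(9 - b)/(7*(-23 + b))
(305376 - 248869)*(Z(476) + f(384)) = (305376 - 248869)*(-37*476 + (-9 + 384)/(7*(-23 + 384))) = 56507*(-17612 + (1/7)*375/361) = 56507*(-17612 + (1/7)*(1/361)*375) = 56507*(-17612 + 375/2527) = 56507*(-44505149/2527) = -2514852454543/2527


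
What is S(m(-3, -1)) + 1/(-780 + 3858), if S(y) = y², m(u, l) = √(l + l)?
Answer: -6155/3078 ≈ -1.9997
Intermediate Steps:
m(u, l) = √2*√l (m(u, l) = √(2*l) = √2*√l)
S(m(-3, -1)) + 1/(-780 + 3858) = (√2*√(-1))² + 1/(-780 + 3858) = (√2*I)² + 1/3078 = (I*√2)² + 1/3078 = -2 + 1/3078 = -6155/3078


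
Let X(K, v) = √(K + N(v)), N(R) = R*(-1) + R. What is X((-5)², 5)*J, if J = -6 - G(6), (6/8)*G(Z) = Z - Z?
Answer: -30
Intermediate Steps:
N(R) = 0 (N(R) = -R + R = 0)
X(K, v) = √K (X(K, v) = √(K + 0) = √K)
G(Z) = 0 (G(Z) = 4*(Z - Z)/3 = (4/3)*0 = 0)
J = -6 (J = -6 - 1*0 = -6 + 0 = -6)
X((-5)², 5)*J = √((-5)²)*(-6) = √25*(-6) = 5*(-6) = -30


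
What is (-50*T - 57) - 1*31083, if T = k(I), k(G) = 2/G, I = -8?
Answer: -62255/2 ≈ -31128.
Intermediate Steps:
T = -¼ (T = 2/(-8) = 2*(-⅛) = -¼ ≈ -0.25000)
(-50*T - 57) - 1*31083 = (-50*(-¼) - 57) - 1*31083 = (25/2 - 57) - 31083 = -89/2 - 31083 = -62255/2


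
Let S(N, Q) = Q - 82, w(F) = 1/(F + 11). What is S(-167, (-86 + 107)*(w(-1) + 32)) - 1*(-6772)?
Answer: 73641/10 ≈ 7364.1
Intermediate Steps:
w(F) = 1/(11 + F)
S(N, Q) = -82 + Q
S(-167, (-86 + 107)*(w(-1) + 32)) - 1*(-6772) = (-82 + (-86 + 107)*(1/(11 - 1) + 32)) - 1*(-6772) = (-82 + 21*(1/10 + 32)) + 6772 = (-82 + 21*(⅒ + 32)) + 6772 = (-82 + 21*(321/10)) + 6772 = (-82 + 6741/10) + 6772 = 5921/10 + 6772 = 73641/10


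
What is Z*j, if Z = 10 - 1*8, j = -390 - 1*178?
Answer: -1136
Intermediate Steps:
j = -568 (j = -390 - 178 = -568)
Z = 2 (Z = 10 - 8 = 2)
Z*j = 2*(-568) = -1136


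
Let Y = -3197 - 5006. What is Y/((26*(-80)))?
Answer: 631/160 ≈ 3.9437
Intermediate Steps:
Y = -8203
Y/((26*(-80))) = -8203/(26*(-80)) = -8203/(-2080) = -8203*(-1/2080) = 631/160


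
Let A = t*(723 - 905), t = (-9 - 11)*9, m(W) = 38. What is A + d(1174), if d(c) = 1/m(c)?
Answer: 1244881/38 ≈ 32760.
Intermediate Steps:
t = -180 (t = -20*9 = -180)
d(c) = 1/38
A = 32760 (A = -180*(723 - 905) = -180*(-182) = 32760)
A + d(1174) = 32760 + 1/38 = 1244881/38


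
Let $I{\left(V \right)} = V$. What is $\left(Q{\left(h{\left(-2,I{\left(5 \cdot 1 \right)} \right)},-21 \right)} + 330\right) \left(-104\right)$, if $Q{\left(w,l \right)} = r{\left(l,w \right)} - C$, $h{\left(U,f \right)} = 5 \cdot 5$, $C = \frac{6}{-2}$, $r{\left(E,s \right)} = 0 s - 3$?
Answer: $-34320$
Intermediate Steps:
$r{\left(E,s \right)} = -3$ ($r{\left(E,s \right)} = 0 - 3 = -3$)
$C = -3$ ($C = 6 \left(- \frac{1}{2}\right) = -3$)
$h{\left(U,f \right)} = 25$
$Q{\left(w,l \right)} = 0$ ($Q{\left(w,l \right)} = -3 - -3 = -3 + 3 = 0$)
$\left(Q{\left(h{\left(-2,I{\left(5 \cdot 1 \right)} \right)},-21 \right)} + 330\right) \left(-104\right) = \left(0 + 330\right) \left(-104\right) = 330 \left(-104\right) = -34320$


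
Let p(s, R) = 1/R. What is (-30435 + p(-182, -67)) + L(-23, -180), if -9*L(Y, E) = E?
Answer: -2037806/67 ≈ -30415.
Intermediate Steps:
L(Y, E) = -E/9
(-30435 + p(-182, -67)) + L(-23, -180) = (-30435 + 1/(-67)) - ⅑*(-180) = (-30435 - 1/67) + 20 = -2039146/67 + 20 = -2037806/67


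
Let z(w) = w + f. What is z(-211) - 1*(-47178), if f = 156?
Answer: 47123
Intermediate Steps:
z(w) = 156 + w (z(w) = w + 156 = 156 + w)
z(-211) - 1*(-47178) = (156 - 211) - 1*(-47178) = -55 + 47178 = 47123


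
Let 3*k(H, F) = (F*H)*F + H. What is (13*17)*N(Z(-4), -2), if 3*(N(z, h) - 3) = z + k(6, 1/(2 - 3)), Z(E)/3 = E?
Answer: 221/3 ≈ 73.667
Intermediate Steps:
Z(E) = 3*E
k(H, F) = H/3 + H*F**2/3 (k(H, F) = ((F*H)*F + H)/3 = (H*F**2 + H)/3 = (H + H*F**2)/3 = H/3 + H*F**2/3)
N(z, h) = 13/3 + z/3 (N(z, h) = 3 + (z + (1/3)*6*(1 + (1/(2 - 3))**2))/3 = 3 + (z + (1/3)*6*(1 + (1/(-1))**2))/3 = 3 + (z + (1/3)*6*(1 + (-1)**2))/3 = 3 + (z + (1/3)*6*(1 + 1))/3 = 3 + (z + (1/3)*6*2)/3 = 3 + (z + 4)/3 = 3 + (4 + z)/3 = 3 + (4/3 + z/3) = 13/3 + z/3)
(13*17)*N(Z(-4), -2) = (13*17)*(13/3 + (3*(-4))/3) = 221*(13/3 + (1/3)*(-12)) = 221*(13/3 - 4) = 221*(1/3) = 221/3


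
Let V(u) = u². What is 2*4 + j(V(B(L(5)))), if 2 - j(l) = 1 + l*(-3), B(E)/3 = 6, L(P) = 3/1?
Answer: 981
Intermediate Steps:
L(P) = 3 (L(P) = 3*1 = 3)
B(E) = 18 (B(E) = 3*6 = 18)
j(l) = 1 + 3*l (j(l) = 2 - (1 + l*(-3)) = 2 - (1 - 3*l) = 2 + (-1 + 3*l) = 1 + 3*l)
2*4 + j(V(B(L(5)))) = 2*4 + (1 + 3*18²) = 8 + (1 + 3*324) = 8 + (1 + 972) = 8 + 973 = 981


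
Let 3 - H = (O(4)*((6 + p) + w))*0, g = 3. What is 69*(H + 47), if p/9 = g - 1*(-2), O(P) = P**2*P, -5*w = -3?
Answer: 3450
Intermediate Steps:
w = 3/5 (w = -1/5*(-3) = 3/5 ≈ 0.60000)
O(P) = P**3
p = 45 (p = 9*(3 - 1*(-2)) = 9*(3 + 2) = 9*5 = 45)
H = 3 (H = 3 - 4**3*((6 + 45) + 3/5)*0 = 3 - 64*(51 + 3/5)*0 = 3 - 64*(258/5)*0 = 3 - 16512*0/5 = 3 - 1*0 = 3 + 0 = 3)
69*(H + 47) = 69*(3 + 47) = 69*50 = 3450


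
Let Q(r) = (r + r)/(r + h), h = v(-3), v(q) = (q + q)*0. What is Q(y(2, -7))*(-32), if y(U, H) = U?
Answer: -64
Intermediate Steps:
v(q) = 0 (v(q) = (2*q)*0 = 0)
h = 0
Q(r) = 2 (Q(r) = (r + r)/(r + 0) = (2*r)/r = 2)
Q(y(2, -7))*(-32) = 2*(-32) = -64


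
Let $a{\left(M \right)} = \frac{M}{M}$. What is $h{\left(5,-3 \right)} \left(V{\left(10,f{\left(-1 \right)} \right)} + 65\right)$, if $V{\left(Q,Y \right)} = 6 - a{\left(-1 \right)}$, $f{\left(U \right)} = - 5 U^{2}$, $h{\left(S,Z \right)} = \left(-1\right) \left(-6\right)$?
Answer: $420$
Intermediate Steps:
$h{\left(S,Z \right)} = 6$
$a{\left(M \right)} = 1$
$V{\left(Q,Y \right)} = 5$ ($V{\left(Q,Y \right)} = 6 - 1 = 5$)
$h{\left(5,-3 \right)} \left(V{\left(10,f{\left(-1 \right)} \right)} + 65\right) = 6 \left(5 + 65\right) = 6 \cdot 70 = 420$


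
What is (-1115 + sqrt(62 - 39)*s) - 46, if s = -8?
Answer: -1161 - 8*sqrt(23) ≈ -1199.4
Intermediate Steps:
(-1115 + sqrt(62 - 39)*s) - 46 = (-1115 + sqrt(62 - 39)*(-8)) - 46 = (-1115 + sqrt(23)*(-8)) - 46 = (-1115 - 8*sqrt(23)) - 46 = -1161 - 8*sqrt(23)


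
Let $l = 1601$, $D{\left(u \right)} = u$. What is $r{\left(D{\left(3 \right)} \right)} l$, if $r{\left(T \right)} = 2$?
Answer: $3202$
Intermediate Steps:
$r{\left(D{\left(3 \right)} \right)} l = 2 \cdot 1601 = 3202$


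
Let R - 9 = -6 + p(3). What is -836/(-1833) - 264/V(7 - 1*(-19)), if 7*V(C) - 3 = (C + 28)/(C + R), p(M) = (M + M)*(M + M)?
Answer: -73323932/152139 ≈ -481.95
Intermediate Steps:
p(M) = 4*M² (p(M) = (2*M)*(2*M) = 4*M²)
R = 39 (R = 9 + (-6 + 4*3²) = 9 + (-6 + 4*9) = 9 + (-6 + 36) = 9 + 30 = 39)
V(C) = 3/7 + (28 + C)/(7*(39 + C)) (V(C) = 3/7 + ((C + 28)/(C + 39))/7 = 3/7 + ((28 + C)/(39 + C))/7 = 3/7 + (28 + C)/(7*(39 + C)))
-836/(-1833) - 264/V(7 - 1*(-19)) = -836/(-1833) - 264*7*(39 + (7 - 1*(-19)))/(145 + 4*(7 - 1*(-19))) = -836*(-1/1833) - 264*7*(39 + (7 + 19))/(145 + 4*(7 + 19)) = 836/1833 - 264*7*(39 + 26)/(145 + 4*26) = 836/1833 - 264*455/(145 + 104) = 836/1833 - 264/((⅐)*(1/65)*249) = 836/1833 - 264/249/455 = 836/1833 - 264*455/249 = 836/1833 - 40040/83 = -73323932/152139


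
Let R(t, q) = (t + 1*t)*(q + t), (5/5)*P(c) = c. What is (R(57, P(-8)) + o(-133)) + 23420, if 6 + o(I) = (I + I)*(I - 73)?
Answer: 83796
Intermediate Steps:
P(c) = c
R(t, q) = 2*t*(q + t) (R(t, q) = (t + t)*(q + t) = (2*t)*(q + t) = 2*t*(q + t))
o(I) = -6 + 2*I*(-73 + I) (o(I) = -6 + (I + I)*(I - 73) = -6 + (2*I)*(-73 + I) = -6 + 2*I*(-73 + I))
(R(57, P(-8)) + o(-133)) + 23420 = (2*57*(-8 + 57) + (-6 - 146*(-133) + 2*(-133)**2)) + 23420 = (2*57*49 + (-6 + 19418 + 2*17689)) + 23420 = (5586 + (-6 + 19418 + 35378)) + 23420 = (5586 + 54790) + 23420 = 60376 + 23420 = 83796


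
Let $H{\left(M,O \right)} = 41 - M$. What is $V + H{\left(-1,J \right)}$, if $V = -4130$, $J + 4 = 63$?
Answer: $-4088$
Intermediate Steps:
$J = 59$ ($J = -4 + 63 = 59$)
$V + H{\left(-1,J \right)} = -4130 + \left(41 - -1\right) = -4130 + \left(41 + 1\right) = -4130 + 42 = -4088$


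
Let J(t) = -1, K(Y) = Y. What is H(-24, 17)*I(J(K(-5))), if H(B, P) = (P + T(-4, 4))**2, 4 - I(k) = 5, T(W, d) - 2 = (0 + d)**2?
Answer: -1225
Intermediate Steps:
T(W, d) = 2 + d**2 (T(W, d) = 2 + (0 + d)**2 = 2 + d**2)
I(k) = -1 (I(k) = 4 - 1*5 = 4 - 5 = -1)
H(B, P) = (18 + P)**2 (H(B, P) = (P + (2 + 4**2))**2 = (P + (2 + 16))**2 = (P + 18)**2 = (18 + P)**2)
H(-24, 17)*I(J(K(-5))) = (18 + 17)**2*(-1) = 35**2*(-1) = 1225*(-1) = -1225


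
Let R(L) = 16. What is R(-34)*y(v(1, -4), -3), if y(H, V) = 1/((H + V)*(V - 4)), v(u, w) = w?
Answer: 16/49 ≈ 0.32653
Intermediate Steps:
y(H, V) = 1/((-4 + V)*(H + V)) (y(H, V) = 1/((H + V)*(-4 + V)) = 1/((-4 + V)*(H + V)))
R(-34)*y(v(1, -4), -3) = 16/((-3)² - 4*(-4) - 4*(-3) - 4*(-3)) = 16/(9 + 16 + 12 + 12) = 16/49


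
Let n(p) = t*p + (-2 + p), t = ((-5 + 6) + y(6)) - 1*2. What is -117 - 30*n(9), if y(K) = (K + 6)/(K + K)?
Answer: -327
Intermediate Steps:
y(K) = (6 + K)/(2*K) (y(K) = (6 + K)/((2*K)) = (6 + K)*(1/(2*K)) = (6 + K)/(2*K))
t = 0 (t = ((-5 + 6) + (1/2)*(6 + 6)/6) - 1*2 = (1 + (1/2)*(1/6)*12) - 2 = (1 + 1) - 2 = 2 - 2 = 0)
n(p) = -2 + p (n(p) = 0*p + (-2 + p) = 0 + (-2 + p) = -2 + p)
-117 - 30*n(9) = -117 - 30*(-2 + 9) = -117 - 30*7 = -117 - 210 = -327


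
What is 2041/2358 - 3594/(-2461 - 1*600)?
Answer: 14722153/7217838 ≈ 2.0397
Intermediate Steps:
2041/2358 - 3594/(-2461 - 1*600) = 2041*(1/2358) - 3594/(-2461 - 600) = 2041/2358 - 3594/(-3061) = 2041/2358 - 3594*(-1/3061) = 2041/2358 + 3594/3061 = 14722153/7217838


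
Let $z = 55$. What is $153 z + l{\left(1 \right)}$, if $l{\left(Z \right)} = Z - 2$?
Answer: $8414$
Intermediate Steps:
$l{\left(Z \right)} = -2 + Z$
$153 z + l{\left(1 \right)} = 153 \cdot 55 + \left(-2 + 1\right) = 8415 - 1 = 8414$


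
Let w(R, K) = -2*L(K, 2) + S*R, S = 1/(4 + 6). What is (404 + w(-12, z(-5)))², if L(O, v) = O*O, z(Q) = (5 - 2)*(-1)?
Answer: 3701776/25 ≈ 1.4807e+5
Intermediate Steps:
z(Q) = -3 (z(Q) = 3*(-1) = -3)
L(O, v) = O²
S = ⅒ (S = 1/10 = ⅒ ≈ 0.10000)
w(R, K) = -2*K² + R/10
(404 + w(-12, z(-5)))² = (404 + (-2*(-3)² + (⅒)*(-12)))² = (404 + (-2*9 - 6/5))² = (404 + (-18 - 6/5))² = (404 - 96/5)² = (1924/5)² = 3701776/25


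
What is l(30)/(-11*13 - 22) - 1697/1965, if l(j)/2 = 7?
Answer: -20501/21615 ≈ -0.94846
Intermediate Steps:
l(j) = 14 (l(j) = 2*7 = 14)
l(30)/(-11*13 - 22) - 1697/1965 = 14/(-11*13 - 22) - 1697/1965 = 14/(-143 - 22) - 1697*1/1965 = 14/(-165) - 1697/1965 = 14*(-1/165) - 1697/1965 = -14/165 - 1697/1965 = -20501/21615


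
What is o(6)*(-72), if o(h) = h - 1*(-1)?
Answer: -504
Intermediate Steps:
o(h) = 1 + h (o(h) = h + 1 = 1 + h)
o(6)*(-72) = (1 + 6)*(-72) = 7*(-72) = -504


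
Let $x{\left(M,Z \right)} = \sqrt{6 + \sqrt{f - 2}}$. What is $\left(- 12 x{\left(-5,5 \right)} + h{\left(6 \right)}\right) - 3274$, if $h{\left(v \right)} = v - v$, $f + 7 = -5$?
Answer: $-3274 - 12 \sqrt{6 + i \sqrt{14}} \approx -3304.7 - 8.7816 i$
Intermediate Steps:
$f = -12$ ($f = -7 - 5 = -12$)
$h{\left(v \right)} = 0$
$x{\left(M,Z \right)} = \sqrt{6 + i \sqrt{14}}$ ($x{\left(M,Z \right)} = \sqrt{6 + \sqrt{-12 - 2}} = \sqrt{6 + \sqrt{-14}} = \sqrt{6 + i \sqrt{14}}$)
$\left(- 12 x{\left(-5,5 \right)} + h{\left(6 \right)}\right) - 3274 = \left(- 12 \sqrt{6 + i \sqrt{14}} + 0\right) - 3274 = - 12 \sqrt{6 + i \sqrt{14}} - 3274 = -3274 - 12 \sqrt{6 + i \sqrt{14}}$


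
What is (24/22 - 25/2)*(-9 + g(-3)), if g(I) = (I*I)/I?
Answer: 1506/11 ≈ 136.91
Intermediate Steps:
g(I) = I (g(I) = I**2/I = I)
(24/22 - 25/2)*(-9 + g(-3)) = (24/22 - 25/2)*(-9 - 3) = (24*(1/22) - 25*1/2)*(-12) = (12/11 - 25/2)*(-12) = -251/22*(-12) = 1506/11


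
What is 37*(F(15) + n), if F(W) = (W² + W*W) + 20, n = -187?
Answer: 10471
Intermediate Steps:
F(W) = 20 + 2*W² (F(W) = (W² + W²) + 20 = 2*W² + 20 = 20 + 2*W²)
37*(F(15) + n) = 37*((20 + 2*15²) - 187) = 37*((20 + 2*225) - 187) = 37*((20 + 450) - 187) = 37*(470 - 187) = 37*283 = 10471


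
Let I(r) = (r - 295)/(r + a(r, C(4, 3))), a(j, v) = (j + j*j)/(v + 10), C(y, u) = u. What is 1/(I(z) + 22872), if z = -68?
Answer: 1224/27993755 ≈ 4.3724e-5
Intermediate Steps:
a(j, v) = (j + j²)/(10 + v)
I(r) = (-295 + r)/(r + r*(1 + r)/13) (I(r) = (r - 295)/(r + r*(1 + r)/(10 + 3)) = (-295 + r)/(r + r*(1 + r)/13))
1/(I(z) + 22872) = 1/(13*(-295 - 68)/(-68*(14 - 68)) + 22872) = 1/(13*(-1/68)*(-363)/(-54) + 22872) = 1/(13*(-1/68)*(-1/54)*(-363) + 22872) = 1/(-1573/1224 + 22872) = 1/(27993755/1224) = 1224/27993755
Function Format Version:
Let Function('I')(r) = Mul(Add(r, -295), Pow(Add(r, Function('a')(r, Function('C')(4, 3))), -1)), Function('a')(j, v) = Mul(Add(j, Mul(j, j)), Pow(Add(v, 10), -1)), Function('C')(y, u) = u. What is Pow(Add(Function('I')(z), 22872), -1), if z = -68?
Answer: Rational(1224, 27993755) ≈ 4.3724e-5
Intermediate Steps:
Function('a')(j, v) = Mul(Pow(Add(10, v), -1), Add(j, Pow(j, 2))) (Function('a')(j, v) = Mul(Add(j, Pow(j, 2)), Pow(Add(10, v), -1)) = Mul(Pow(Add(10, v), -1), Add(j, Pow(j, 2))))
Function('I')(r) = Mul(Pow(Add(r, Mul(Rational(1, 13), r, Add(1, r))), -1), Add(-295, r)) (Function('I')(r) = Mul(Add(r, -295), Pow(Add(r, Mul(r, Pow(Add(10, 3), -1), Add(1, r))), -1)) = Mul(Add(-295, r), Pow(Add(r, Mul(r, Pow(13, -1), Add(1, r))), -1)) = Mul(Add(-295, r), Pow(Add(r, Mul(r, Rational(1, 13), Add(1, r))), -1)) = Mul(Add(-295, r), Pow(Add(r, Mul(Rational(1, 13), r, Add(1, r))), -1)) = Mul(Pow(Add(r, Mul(Rational(1, 13), r, Add(1, r))), -1), Add(-295, r)))
Pow(Add(Function('I')(z), 22872), -1) = Pow(Add(Mul(13, Pow(-68, -1), Pow(Add(14, -68), -1), Add(-295, -68)), 22872), -1) = Pow(Add(Mul(13, Rational(-1, 68), Pow(-54, -1), -363), 22872), -1) = Pow(Add(Mul(13, Rational(-1, 68), Rational(-1, 54), -363), 22872), -1) = Pow(Add(Rational(-1573, 1224), 22872), -1) = Pow(Rational(27993755, 1224), -1) = Rational(1224, 27993755)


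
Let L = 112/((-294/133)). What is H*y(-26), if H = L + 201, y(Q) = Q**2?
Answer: 304876/3 ≈ 1.0163e+5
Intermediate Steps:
L = -152/3 (L = 112/((-294*1/133)) = 112/(-42/19) = 112*(-19/42) = -152/3 ≈ -50.667)
H = 451/3 (H = -152/3 + 201 = 451/3 ≈ 150.33)
H*y(-26) = (451/3)*(-26)**2 = (451/3)*676 = 304876/3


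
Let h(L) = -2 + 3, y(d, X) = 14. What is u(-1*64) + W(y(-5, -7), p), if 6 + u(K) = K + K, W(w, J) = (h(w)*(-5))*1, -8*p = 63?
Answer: -139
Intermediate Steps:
h(L) = 1
p = -63/8 (p = -⅛*63 = -63/8 ≈ -7.8750)
W(w, J) = -5 (W(w, J) = (1*(-5))*1 = -5*1 = -5)
u(K) = -6 + 2*K (u(K) = -6 + (K + K) = -6 + 2*K)
u(-1*64) + W(y(-5, -7), p) = (-6 + 2*(-1*64)) - 5 = (-6 + 2*(-64)) - 5 = (-6 - 128) - 5 = -134 - 5 = -139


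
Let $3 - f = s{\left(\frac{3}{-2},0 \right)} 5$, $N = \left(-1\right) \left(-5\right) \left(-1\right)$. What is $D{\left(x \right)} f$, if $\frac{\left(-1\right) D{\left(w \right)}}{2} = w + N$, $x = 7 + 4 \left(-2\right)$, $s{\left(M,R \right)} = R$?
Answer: $36$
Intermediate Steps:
$N = -5$ ($N = 5 \left(-1\right) = -5$)
$x = -1$ ($x = 7 - 8 = -1$)
$f = 3$ ($f = 3 - 0 \cdot 5 = 3 - 0 = 3 + 0 = 3$)
$D{\left(w \right)} = 10 - 2 w$ ($D{\left(w \right)} = - 2 \left(w - 5\right) = - 2 \left(-5 + w\right) = 10 - 2 w$)
$D{\left(x \right)} f = \left(10 - -2\right) 3 = \left(10 + 2\right) 3 = 12 \cdot 3 = 36$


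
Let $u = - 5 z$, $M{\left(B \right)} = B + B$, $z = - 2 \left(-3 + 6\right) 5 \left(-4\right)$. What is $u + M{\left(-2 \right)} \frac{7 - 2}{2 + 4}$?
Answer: $- \frac{1810}{3} \approx -603.33$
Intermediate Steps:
$z = 120$ ($z = \left(-2\right) 3 \cdot 5 \left(-4\right) = \left(-6\right) 5 \left(-4\right) = \left(-30\right) \left(-4\right) = 120$)
$M{\left(B \right)} = 2 B$
$u = -600$ ($u = \left(-5\right) 120 = -600$)
$u + M{\left(-2 \right)} \frac{7 - 2}{2 + 4} = -600 + 2 \left(-2\right) \frac{7 - 2}{2 + 4} = -600 - 4 \cdot \frac{5}{6} = -600 - 4 \cdot 5 \cdot \frac{1}{6} = -600 - \frac{10}{3} = - \frac{1810}{3}$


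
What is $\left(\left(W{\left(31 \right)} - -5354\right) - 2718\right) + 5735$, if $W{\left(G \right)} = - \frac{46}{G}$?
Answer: $\frac{259455}{31} \approx 8369.5$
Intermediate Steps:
$\left(\left(W{\left(31 \right)} - -5354\right) - 2718\right) + 5735 = \left(\left(- \frac{46}{31} - -5354\right) - 2718\right) + 5735 = \left(\left(\left(-46\right) \frac{1}{31} + 5354\right) - 2718\right) + 5735 = \left(\left(- \frac{46}{31} + 5354\right) - 2718\right) + 5735 = \left(\frac{165928}{31} - 2718\right) + 5735 = \frac{81670}{31} + 5735 = \frac{259455}{31}$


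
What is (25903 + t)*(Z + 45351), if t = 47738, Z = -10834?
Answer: 2541866397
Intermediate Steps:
(25903 + t)*(Z + 45351) = (25903 + 47738)*(-10834 + 45351) = 73641*34517 = 2541866397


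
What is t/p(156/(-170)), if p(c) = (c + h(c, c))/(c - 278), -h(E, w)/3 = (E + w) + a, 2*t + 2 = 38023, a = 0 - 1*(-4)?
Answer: 225350467/315 ≈ 7.1540e+5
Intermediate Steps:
a = 4 (a = 0 + 4 = 4)
t = 38021/2 (t = -1 + (½)*38023 = -1 + 38023/2 = 38021/2 ≈ 19011.)
h(E, w) = -12 - 3*E - 3*w (h(E, w) = -3*((E + w) + 4) = -3*(4 + E + w) = -12 - 3*E - 3*w)
p(c) = (-12 - 5*c)/(-278 + c) (p(c) = (c + (-12 - 3*c - 3*c))/(c - 278) = (c + (-12 - 6*c))/(-278 + c) = (-12 - 5*c)/(-278 + c))
t/p(156/(-170)) = 38021/(2*(((-12 - 780/(-170))/(-278 + 156/(-170))))) = 38021/(2*(((-12 - 780*(-1)/170)/(-278 + 156*(-1/170))))) = 38021/(2*(((-12 - 5*(-78/85))/(-278 - 78/85)))) = 38021/(2*(((-12 + 78/17)/(-23708/85)))) = 38021/(2*((-85/23708*(-126/17)))) = 38021/(2*(315/11854)) = (38021/2)*(11854/315) = 225350467/315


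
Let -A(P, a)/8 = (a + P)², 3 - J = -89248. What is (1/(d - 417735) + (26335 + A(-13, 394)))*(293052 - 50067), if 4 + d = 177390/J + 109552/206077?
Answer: -706286824769096408585120050/2561083648039357 ≈ -2.7578e+11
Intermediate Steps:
J = 89251 (J = 3 - 1*(-89248) = 3 + 89248 = 89251)
d = -27236688726/18392578327 (d = -4 + (177390/89251 + 109552/206077) = -4 + 46333624582/18392578327 = -27236688726/18392578327 ≈ -1.4809)
A(P, a) = -8*(P + a)² (A(P, a) = -8*(a + P)² = -8*(P + a)²)
(1/(d - 417735) + (26335 + A(-13, 394)))*(293052 - 50067) = (1/(-27236688726/18392578327 - 417735) + (26335 - 8*(-13 + 394)²))*(293052 - 50067) = (1/(-7683250944118071/18392578327) + (26335 - 8*381²))*242985 = (-18392578327/7683250944118071 + (26335 - 8*145161))*242985 = (-18392578327/7683250944118071 + (26335 - 1161288))*242985 = (-18392578327/7683250944118071 - 1134953)*242985 = -8720128708798029613990/7683250944118071*242985 = -706286824769096408585120050/2561083648039357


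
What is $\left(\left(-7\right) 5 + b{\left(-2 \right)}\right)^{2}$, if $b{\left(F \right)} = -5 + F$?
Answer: $1764$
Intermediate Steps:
$\left(\left(-7\right) 5 + b{\left(-2 \right)}\right)^{2} = \left(\left(-7\right) 5 - 7\right)^{2} = \left(-35 - 7\right)^{2} = \left(-42\right)^{2} = 1764$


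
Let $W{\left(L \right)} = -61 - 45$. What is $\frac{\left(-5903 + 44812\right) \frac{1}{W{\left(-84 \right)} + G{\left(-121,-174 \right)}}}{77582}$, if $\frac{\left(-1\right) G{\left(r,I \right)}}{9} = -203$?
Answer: $\frac{38909}{133518622} \approx 0.00029141$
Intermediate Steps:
$W{\left(L \right)} = -106$ ($W{\left(L \right)} = -61 - 45 = -106$)
$G{\left(r,I \right)} = 1827$ ($G{\left(r,I \right)} = \left(-9\right) \left(-203\right) = 1827$)
$\frac{\left(-5903 + 44812\right) \frac{1}{W{\left(-84 \right)} + G{\left(-121,-174 \right)}}}{77582} = \frac{\left(-5903 + 44812\right) \frac{1}{-106 + 1827}}{77582} = \frac{38909}{1721} \cdot \frac{1}{77582} = \frac{38909}{133518622}$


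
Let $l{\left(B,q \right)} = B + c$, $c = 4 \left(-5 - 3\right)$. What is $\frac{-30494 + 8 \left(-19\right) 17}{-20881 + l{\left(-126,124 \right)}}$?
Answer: $\frac{11026}{7013} \approx 1.5722$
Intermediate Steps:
$c = -32$ ($c = 4 \left(-8\right) = -32$)
$l{\left(B,q \right)} = -32 + B$ ($l{\left(B,q \right)} = B - 32 = -32 + B$)
$\frac{-30494 + 8 \left(-19\right) 17}{-20881 + l{\left(-126,124 \right)}} = \frac{-30494 + 8 \left(-19\right) 17}{-20881 - 158} = \frac{-30494 - 2584}{-20881 - 158} = \frac{-30494 - 2584}{-21039} = \left(-33078\right) \left(- \frac{1}{21039}\right) = \frac{11026}{7013}$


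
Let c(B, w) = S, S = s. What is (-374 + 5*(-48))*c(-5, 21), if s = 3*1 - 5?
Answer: 1228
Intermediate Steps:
s = -2 (s = 3 - 5 = -2)
S = -2
c(B, w) = -2
(-374 + 5*(-48))*c(-5, 21) = (-374 + 5*(-48))*(-2) = (-374 - 240)*(-2) = -614*(-2) = 1228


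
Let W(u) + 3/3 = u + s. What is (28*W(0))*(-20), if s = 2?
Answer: -560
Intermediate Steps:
W(u) = 1 + u (W(u) = -1 + (u + 2) = -1 + (2 + u) = 1 + u)
(28*W(0))*(-20) = (28*(1 + 0))*(-20) = (28*1)*(-20) = 28*(-20) = -560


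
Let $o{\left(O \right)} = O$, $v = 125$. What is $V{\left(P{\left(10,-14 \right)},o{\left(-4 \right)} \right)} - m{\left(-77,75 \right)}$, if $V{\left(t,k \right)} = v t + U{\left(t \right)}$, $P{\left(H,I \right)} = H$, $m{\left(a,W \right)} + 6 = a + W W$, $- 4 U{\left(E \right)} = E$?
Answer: $- \frac{8589}{2} \approx -4294.5$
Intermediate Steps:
$U{\left(E \right)} = - \frac{E}{4}$
$m{\left(a,W \right)} = -6 + a + W^{2}$ ($m{\left(a,W \right)} = -6 + \left(a + W W\right) = -6 + \left(a + W^{2}\right) = -6 + a + W^{2}$)
$V{\left(t,k \right)} = \frac{499 t}{4}$ ($V{\left(t,k \right)} = 125 t - \frac{t}{4} = \frac{499 t}{4}$)
$V{\left(P{\left(10,-14 \right)},o{\left(-4 \right)} \right)} - m{\left(-77,75 \right)} = \frac{499}{4} \cdot 10 - \left(-6 - 77 + 75^{2}\right) = \frac{2495}{2} - \left(-6 - 77 + 5625\right) = \frac{2495}{2} - 5542 = - \frac{8589}{2}$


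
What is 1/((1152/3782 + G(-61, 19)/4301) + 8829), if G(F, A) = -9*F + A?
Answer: 8133191/71811494803 ≈ 0.00011326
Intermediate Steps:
G(F, A) = A - 9*F
1/((1152/3782 + G(-61, 19)/4301) + 8829) = 1/((1152/3782 + (19 - 9*(-61))/4301) + 8829) = 1/((1152*(1/3782) + (19 + 549)*(1/4301)) + 8829) = 1/((576/1891 + 568*(1/4301)) + 8829) = 1/((576/1891 + 568/4301) + 8829) = 1/(3551464/8133191 + 8829) = 1/(71811494803/8133191) = 8133191/71811494803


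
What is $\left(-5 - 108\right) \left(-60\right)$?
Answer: $6780$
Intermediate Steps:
$\left(-5 - 108\right) \left(-60\right) = \left(-113\right) \left(-60\right) = 6780$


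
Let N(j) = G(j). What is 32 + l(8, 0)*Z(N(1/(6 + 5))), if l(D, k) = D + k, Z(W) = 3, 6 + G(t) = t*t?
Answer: 56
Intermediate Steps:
G(t) = -6 + t² (G(t) = -6 + t*t = -6 + t²)
N(j) = -6 + j²
32 + l(8, 0)*Z(N(1/(6 + 5))) = 32 + (8 + 0)*3 = 32 + 8*3 = 32 + 24 = 56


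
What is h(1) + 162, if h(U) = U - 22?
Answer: 141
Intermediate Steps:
h(U) = -22 + U
h(1) + 162 = (-22 + 1) + 162 = -21 + 162 = 141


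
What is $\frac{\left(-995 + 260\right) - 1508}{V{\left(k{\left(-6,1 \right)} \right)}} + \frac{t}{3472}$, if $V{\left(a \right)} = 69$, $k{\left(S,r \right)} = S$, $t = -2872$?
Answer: $- \frac{998233}{29946} \approx -33.334$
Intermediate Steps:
$\frac{\left(-995 + 260\right) - 1508}{V{\left(k{\left(-6,1 \right)} \right)}} + \frac{t}{3472} = \frac{\left(-995 + 260\right) - 1508}{69} - \frac{2872}{3472} = \left(-735 - 1508\right) \frac{1}{69} - \frac{359}{434} = \left(-2243\right) \frac{1}{69} - \frac{359}{434} = - \frac{2243}{69} - \frac{359}{434} = - \frac{998233}{29946}$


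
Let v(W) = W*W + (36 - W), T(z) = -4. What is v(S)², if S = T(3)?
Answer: 3136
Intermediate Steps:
S = -4
v(W) = 36 + W² - W (v(W) = W² + (36 - W) = 36 + W² - W)
v(S)² = (36 + (-4)² - 1*(-4))² = (36 + 16 + 4)² = 56² = 3136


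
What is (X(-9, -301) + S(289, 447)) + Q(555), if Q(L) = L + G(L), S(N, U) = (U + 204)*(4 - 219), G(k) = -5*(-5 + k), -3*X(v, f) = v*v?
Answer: -142187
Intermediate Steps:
X(v, f) = -v²/3 (X(v, f) = -v*v/3 = -v²/3)
G(k) = 25 - 5*k
S(N, U) = -43860 - 215*U (S(N, U) = (204 + U)*(-215) = -43860 - 215*U)
Q(L) = 25 - 4*L (Q(L) = L + (25 - 5*L) = 25 - 4*L)
(X(-9, -301) + S(289, 447)) + Q(555) = (-⅓*(-9)² + (-43860 - 215*447)) + (25 - 4*555) = (-⅓*81 + (-43860 - 96105)) + (25 - 2220) = (-27 - 139965) - 2195 = -139992 - 2195 = -142187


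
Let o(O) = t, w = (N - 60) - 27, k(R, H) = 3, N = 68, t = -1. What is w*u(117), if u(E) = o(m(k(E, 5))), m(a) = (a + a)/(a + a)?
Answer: 19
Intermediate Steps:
w = -19 (w = (68 - 60) - 27 = 8 - 27 = -19)
m(a) = 1 (m(a) = (2*a)/((2*a)) = (2*a)*(1/(2*a)) = 1)
o(O) = -1
u(E) = -1
w*u(117) = -19*(-1) = 19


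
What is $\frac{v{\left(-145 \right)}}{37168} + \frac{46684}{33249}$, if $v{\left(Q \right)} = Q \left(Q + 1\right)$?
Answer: $\frac{151836877}{77237427} \approx 1.9658$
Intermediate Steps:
$v{\left(Q \right)} = Q \left(1 + Q\right)$
$\frac{v{\left(-145 \right)}}{37168} + \frac{46684}{33249} = \frac{\left(-145\right) \left(1 - 145\right)}{37168} + \frac{46684}{33249} = \left(-145\right) \left(-144\right) \frac{1}{37168} + 46684 \cdot \frac{1}{33249} = 20880 \cdot \frac{1}{37168} + \frac{46684}{33249} = \frac{1305}{2323} + \frac{46684}{33249} = \frac{151836877}{77237427}$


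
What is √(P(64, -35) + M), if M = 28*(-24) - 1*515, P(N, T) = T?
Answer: I*√1222 ≈ 34.957*I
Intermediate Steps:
M = -1187 (M = -672 - 515 = -1187)
√(P(64, -35) + M) = √(-35 - 1187) = √(-1222) = I*√1222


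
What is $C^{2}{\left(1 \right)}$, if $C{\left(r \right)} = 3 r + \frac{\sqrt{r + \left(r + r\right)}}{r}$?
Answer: $\left(3 + \sqrt{3}\right)^{2} \approx 22.392$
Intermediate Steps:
$C{\left(r \right)} = 3 r + \frac{\sqrt{3}}{\sqrt{r}}$ ($C{\left(r \right)} = 3 r + \frac{\sqrt{r + 2 r}}{r} = 3 r + \frac{\sqrt{3 r}}{r} = 3 r + \frac{\sqrt{3} \sqrt{r}}{r} = 3 r + \frac{\sqrt{3}}{\sqrt{r}}$)
$C^{2}{\left(1 \right)} = \left(3 \cdot 1 + \sqrt{3} \frac{1}{\sqrt{1}}\right)^{2} = \left(3 + \sqrt{3} \cdot 1\right)^{2} = \left(3 + \sqrt{3}\right)^{2}$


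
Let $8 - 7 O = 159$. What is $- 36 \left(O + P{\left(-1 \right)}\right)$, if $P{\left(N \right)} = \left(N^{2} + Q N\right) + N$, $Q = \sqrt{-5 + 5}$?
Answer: $\frac{5436}{7} \approx 776.57$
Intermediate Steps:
$O = - \frac{151}{7}$ ($O = \frac{8}{7} - \frac{159}{7} = - \frac{151}{7} \approx -21.571$)
$Q = 0$ ($Q = \sqrt{0} = 0$)
$P{\left(N \right)} = N + N^{2}$ ($P{\left(N \right)} = \left(N^{2} + 0 N\right) + N = \left(N^{2} + 0\right) + N = N^{2} + N = N + N^{2}$)
$- 36 \left(O + P{\left(-1 \right)}\right) = - 36 \left(- \frac{151}{7} - \left(1 - 1\right)\right) = - 36 \left(- \frac{151}{7} - 0\right) = - 36 \left(- \frac{151}{7} + 0\right) = \left(-36\right) \left(- \frac{151}{7}\right) = \frac{5436}{7}$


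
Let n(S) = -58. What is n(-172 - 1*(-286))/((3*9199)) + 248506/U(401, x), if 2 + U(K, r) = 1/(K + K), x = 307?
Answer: -5500132198738/44237991 ≈ -1.2433e+5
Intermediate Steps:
U(K, r) = -2 + 1/(2*K) (U(K, r) = -2 + 1/(K + K) = -2 + 1/(2*K))
n(-172 - 1*(-286))/((3*9199)) + 248506/U(401, x) = -58/(3*9199) + 248506/(-2 + (1/2)/401) = -58/27597 + 248506/(-2 + (1/2)*(1/401)) = -58*1/27597 + 248506/(-2 + 1/802) = -58/27597 + 248506/(-1603/802) = -58/27597 + 248506*(-802/1603) = -58/27597 - 199301812/1603 = -5500132198738/44237991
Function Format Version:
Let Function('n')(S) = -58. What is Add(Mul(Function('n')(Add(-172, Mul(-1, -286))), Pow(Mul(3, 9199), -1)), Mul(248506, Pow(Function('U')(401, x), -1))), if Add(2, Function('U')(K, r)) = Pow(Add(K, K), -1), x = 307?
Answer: Rational(-5500132198738, 44237991) ≈ -1.2433e+5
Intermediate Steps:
Function('U')(K, r) = Add(-2, Mul(Rational(1, 2), Pow(K, -1))) (Function('U')(K, r) = Add(-2, Pow(Add(K, K), -1)) = Add(-2, Pow(Mul(2, K), -1)) = Add(-2, Mul(Rational(1, 2), Pow(K, -1))))
Add(Mul(Function('n')(Add(-172, Mul(-1, -286))), Pow(Mul(3, 9199), -1)), Mul(248506, Pow(Function('U')(401, x), -1))) = Add(Mul(-58, Pow(Mul(3, 9199), -1)), Mul(248506, Pow(Add(-2, Mul(Rational(1, 2), Pow(401, -1))), -1))) = Add(Mul(-58, Pow(27597, -1)), Mul(248506, Pow(Add(-2, Mul(Rational(1, 2), Rational(1, 401))), -1))) = Add(Mul(-58, Rational(1, 27597)), Mul(248506, Pow(Add(-2, Rational(1, 802)), -1))) = Add(Rational(-58, 27597), Mul(248506, Pow(Rational(-1603, 802), -1))) = Add(Rational(-58, 27597), Mul(248506, Rational(-802, 1603))) = Add(Rational(-58, 27597), Rational(-199301812, 1603)) = Rational(-5500132198738, 44237991)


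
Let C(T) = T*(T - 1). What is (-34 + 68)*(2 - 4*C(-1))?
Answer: -204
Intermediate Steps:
C(T) = T*(-1 + T)
(-34 + 68)*(2 - 4*C(-1)) = (-34 + 68)*(2 - (-4)*(-1 - 1)) = 34*(2 - (-4)*(-2)) = 34*(2 - 4*2) = 34*(2 - 8) = 34*(-6) = -204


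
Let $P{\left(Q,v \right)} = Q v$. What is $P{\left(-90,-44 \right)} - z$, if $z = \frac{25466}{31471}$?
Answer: $\frac{124599694}{31471} \approx 3959.2$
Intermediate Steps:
$z = \frac{25466}{31471}$ ($z = 25466 \cdot \frac{1}{31471} = \frac{25466}{31471} \approx 0.80919$)
$P{\left(-90,-44 \right)} - z = \left(-90\right) \left(-44\right) - \frac{25466}{31471} = 3960 - \frac{25466}{31471} = \frac{124599694}{31471}$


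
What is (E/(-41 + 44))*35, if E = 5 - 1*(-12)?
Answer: 595/3 ≈ 198.33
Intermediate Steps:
E = 17 (E = 5 + 12 = 17)
(E/(-41 + 44))*35 = (17/(-41 + 44))*35 = (17/3)*35 = 595/3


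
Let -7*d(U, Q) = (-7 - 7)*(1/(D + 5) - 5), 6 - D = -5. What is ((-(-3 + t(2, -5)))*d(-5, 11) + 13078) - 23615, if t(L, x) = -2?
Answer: -84691/8 ≈ -10586.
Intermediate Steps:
D = 11 (D = 6 - 1*(-5) = 6 + 5 = 11)
d(U, Q) = -79/8 (d(U, Q) = -(-7 - 7)*(1/(11 + 5) - 5)/7 = -(-2)*(1/16 - 5) = -(-2)*(-79)/16 = -1/7*553/8 = -79/8)
((-(-3 + t(2, -5)))*d(-5, 11) + 13078) - 23615 = (-(-3 - 2)*(-79/8) + 13078) - 23615 = (-1*(-5)*(-79/8) + 13078) - 23615 = (5*(-79/8) + 13078) - 23615 = (-395/8 + 13078) - 23615 = 104229/8 - 23615 = -84691/8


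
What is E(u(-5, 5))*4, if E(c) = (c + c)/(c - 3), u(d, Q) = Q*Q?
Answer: 100/11 ≈ 9.0909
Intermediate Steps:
u(d, Q) = Q²
E(c) = 2*c/(-3 + c) (E(c) = (2*c)/(-3 + c) = 2*c/(-3 + c))
E(u(-5, 5))*4 = (2*5²/(-3 + 5²))*4 = (2*25/(-3 + 25))*4 = (2*25/22)*4 = (2*25*(1/22))*4 = (25/11)*4 = 100/11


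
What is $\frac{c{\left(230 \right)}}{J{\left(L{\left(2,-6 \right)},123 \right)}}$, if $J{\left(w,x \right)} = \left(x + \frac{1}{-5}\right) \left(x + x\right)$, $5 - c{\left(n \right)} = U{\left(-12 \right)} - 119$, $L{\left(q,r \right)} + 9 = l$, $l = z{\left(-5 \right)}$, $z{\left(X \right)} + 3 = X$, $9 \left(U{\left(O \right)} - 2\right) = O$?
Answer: $\frac{925}{226566} \approx 0.0040827$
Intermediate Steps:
$U{\left(O \right)} = 2 + \frac{O}{9}$
$z{\left(X \right)} = -3 + X$
$l = -8$ ($l = -3 - 5 = -8$)
$L{\left(q,r \right)} = -17$ ($L{\left(q,r \right)} = -9 - 8 = -17$)
$c{\left(n \right)} = \frac{370}{3}$ ($c{\left(n \right)} = 5 - \left(\left(2 + \frac{1}{9} \left(-12\right)\right) - 119\right) = 5 - \left(\left(2 - \frac{4}{3}\right) - 119\right) = 5 - \left(\frac{2}{3} - 119\right) = 5 - - \frac{355}{3} = 5 + \frac{355}{3} = \frac{370}{3}$)
$J{\left(w,x \right)} = 2 x \left(- \frac{1}{5} + x\right)$ ($J{\left(w,x \right)} = \left(x - \frac{1}{5}\right) 2 x = \left(- \frac{1}{5} + x\right) 2 x = 2 x \left(- \frac{1}{5} + x\right)$)
$\frac{c{\left(230 \right)}}{J{\left(L{\left(2,-6 \right)},123 \right)}} = \frac{370}{3 \cdot \frac{2}{5} \cdot 123 \left(-1 + 5 \cdot 123\right)} = \frac{370}{3 \cdot \frac{2}{5} \cdot 123 \left(-1 + 615\right)} = \frac{370}{3 \cdot \frac{2}{5} \cdot 123 \cdot 614} = \frac{370}{3 \cdot \frac{151044}{5}} = \frac{370}{3} \cdot \frac{5}{151044} = \frac{925}{226566}$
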